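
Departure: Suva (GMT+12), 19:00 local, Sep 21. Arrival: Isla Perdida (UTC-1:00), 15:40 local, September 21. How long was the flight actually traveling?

9 hours 40 minutes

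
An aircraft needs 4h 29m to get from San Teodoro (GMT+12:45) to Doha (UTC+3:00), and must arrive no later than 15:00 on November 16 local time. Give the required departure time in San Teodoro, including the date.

20:16 on November 16

Target arrival in UTC: 15:00 − 3:00 = 12:00 on Nov 16.
Subtract 4 hours 29 minutes → departure 07:31 UTC on Nov 16.
San Teodoro is UTC+12:45: 07:31 + 12:45 = 20:16 on Nov 16.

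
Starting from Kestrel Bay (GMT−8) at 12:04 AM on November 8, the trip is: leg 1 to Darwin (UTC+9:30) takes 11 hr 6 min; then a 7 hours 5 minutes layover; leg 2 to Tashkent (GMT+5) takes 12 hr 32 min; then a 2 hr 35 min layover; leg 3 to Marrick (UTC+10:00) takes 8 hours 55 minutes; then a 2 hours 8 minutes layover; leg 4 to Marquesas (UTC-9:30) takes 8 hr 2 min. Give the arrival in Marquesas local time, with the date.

Convert departure to UTC: 12:04 AM + 8:00 = 8:04 AM UTC on Nov 8.
Add 11 hours and 6 minutes leg 1 → 7:10 PM UTC.
Add 7 hours 5 minutes layover in Darwin → 2:15 AM UTC (Nov 9).
Add 12 hours 32 minutes leg 2 → 2:47 PM UTC.
Add 2 hours and 35 minutes layover in Tashkent → 5:22 PM UTC.
Add 8 hours 55 minutes leg 3 → 2:17 AM UTC (Nov 10).
Add 2 hours 8 minutes layover in Marrick → 4:25 AM UTC.
Add 8 hours and 2 minutes leg 4 → 12:27 PM UTC.
Marquesas is UTC−9:30, so local arrival = 12:27 PM − 9:30 = 2:57 AM on Nov 10.

2:57 AM on November 10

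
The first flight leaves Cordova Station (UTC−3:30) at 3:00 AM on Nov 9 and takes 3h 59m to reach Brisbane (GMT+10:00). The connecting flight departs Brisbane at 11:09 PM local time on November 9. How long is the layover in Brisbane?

Convert departure to UTC: 3:00 AM + 3:30 = 6:30 AM UTC on Nov 9.
Add 3 hours and 59 minutes flight time → 10:29 AM UTC.
Brisbane is UTC+10:00, so local arrival = 10:29 AM + 10:00 = 8:29 PM on Nov 9.
Layover = 11:09 PM − 8:29 PM = 2 hours 40 minutes.

2 hours 40 minutes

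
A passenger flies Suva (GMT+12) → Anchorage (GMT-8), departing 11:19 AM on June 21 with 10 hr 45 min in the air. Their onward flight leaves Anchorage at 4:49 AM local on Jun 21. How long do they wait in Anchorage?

Convert departure to UTC: 11:19 AM − 12:00 = 11:19 PM UTC on Jun 20.
Add 10 hours 45 minutes flight time → 10:04 AM UTC (Jun 21).
Anchorage is UTC−8:00, so local arrival = 10:04 AM − 8:00 = 2:04 AM on Jun 21.
Layover = 4:49 AM − 2:04 AM = 2 hours 45 minutes.

2 hours 45 minutes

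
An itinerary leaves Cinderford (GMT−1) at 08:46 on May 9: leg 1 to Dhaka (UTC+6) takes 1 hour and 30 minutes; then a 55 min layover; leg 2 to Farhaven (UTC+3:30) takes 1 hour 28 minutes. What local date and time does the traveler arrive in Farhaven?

17:09 on May 9

Convert departure to UTC: 08:46 + 1:00 = 09:46 UTC on May 9.
Add 1 hour and 30 minutes leg 1 → 11:16 UTC.
Add 55 minutes layover in Dhaka → 12:11 UTC.
Add 1 hour 28 minutes leg 2 → 13:39 UTC.
Farhaven is UTC+3:30, so local arrival = 13:39 + 3:30 = 17:09 on May 9.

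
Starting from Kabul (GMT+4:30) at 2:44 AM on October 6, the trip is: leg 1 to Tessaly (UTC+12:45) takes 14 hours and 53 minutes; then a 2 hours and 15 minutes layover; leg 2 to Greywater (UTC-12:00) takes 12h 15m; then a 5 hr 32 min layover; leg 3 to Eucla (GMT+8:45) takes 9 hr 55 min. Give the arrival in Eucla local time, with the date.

3:49 AM on Oct 8

Convert departure to UTC: 2:44 AM − 4:30 = 10:14 PM UTC on Oct 5.
Add 14 hours 53 minutes leg 1 → 1:07 PM UTC (Oct 6).
Add 2 hours 15 minutes layover in Tessaly → 3:22 PM UTC.
Add 12 hours and 15 minutes leg 2 → 3:37 AM UTC (Oct 7).
Add 5 hours and 32 minutes layover in Greywater → 9:09 AM UTC.
Add 9 hours and 55 minutes leg 3 → 7:04 PM UTC.
Eucla is UTC+8:45, so local arrival = 7:04 PM + 8:45 = 3:49 AM on Oct 8.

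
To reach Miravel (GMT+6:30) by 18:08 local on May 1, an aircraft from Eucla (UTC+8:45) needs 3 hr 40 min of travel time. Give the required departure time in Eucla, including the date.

Target arrival in UTC: 18:08 − 6:30 = 11:38 on May 1.
Subtract 3 hours 40 minutes → departure 07:58 UTC on May 1.
Eucla is UTC+8:45: 07:58 + 8:45 = 16:43 on May 1.

16:43 on May 1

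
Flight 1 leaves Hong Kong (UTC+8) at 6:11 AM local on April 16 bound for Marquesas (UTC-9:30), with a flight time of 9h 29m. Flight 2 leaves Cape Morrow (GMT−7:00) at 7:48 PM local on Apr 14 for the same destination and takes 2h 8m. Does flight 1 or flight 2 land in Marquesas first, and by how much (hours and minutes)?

the second, by 26 hours 44 minutes

Flight 1 in UTC: 6:11 AM − 8:00 = 10:11 PM on Apr 15.
+9 hours 29 minutes → arrive 7:40 AM UTC on Apr 16.
Flight 2 in UTC: 7:48 PM + 7:00 = 2:48 AM on Apr 15.
+2 hours and 8 minutes → arrive 4:56 AM UTC on Apr 15.
Flight 2 lands earlier by 26 hours 44 minutes.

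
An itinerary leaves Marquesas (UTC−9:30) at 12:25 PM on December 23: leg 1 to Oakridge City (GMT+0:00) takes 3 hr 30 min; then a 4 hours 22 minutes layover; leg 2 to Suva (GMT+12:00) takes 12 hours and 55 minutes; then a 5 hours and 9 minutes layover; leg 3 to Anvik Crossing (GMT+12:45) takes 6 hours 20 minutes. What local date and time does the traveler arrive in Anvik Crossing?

6:56 PM on December 25

Convert departure to UTC: 12:25 PM + 9:30 = 9:55 PM UTC on Dec 23.
Add 3 hours and 30 minutes leg 1 → 1:25 AM UTC (Dec 24).
Add 4 hours and 22 minutes layover in Oakridge City → 5:47 AM UTC.
Add 12 hours and 55 minutes leg 2 → 6:42 PM UTC.
Add 5 hours 9 minutes layover in Suva → 11:51 PM UTC.
Add 6 hours 20 minutes leg 3 → 6:11 AM UTC (Dec 25).
Anvik Crossing is UTC+12:45, so local arrival = 6:11 AM + 12:45 = 6:56 PM on Dec 25.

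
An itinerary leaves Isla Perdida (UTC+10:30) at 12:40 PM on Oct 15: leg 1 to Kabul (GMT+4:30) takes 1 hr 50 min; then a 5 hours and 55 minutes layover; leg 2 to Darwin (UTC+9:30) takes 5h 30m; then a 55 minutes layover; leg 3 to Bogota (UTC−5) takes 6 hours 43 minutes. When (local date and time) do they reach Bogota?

Convert departure to UTC: 12:40 PM − 10:30 = 2:10 AM UTC on Oct 15.
Add 1 hour 50 minutes leg 1 → 4:00 AM UTC.
Add 5 hours and 55 minutes layover in Kabul → 9:55 AM UTC.
Add 5 hours 30 minutes leg 2 → 3:25 PM UTC.
Add 55 minutes layover in Darwin → 4:20 PM UTC.
Add 6 hours 43 minutes leg 3 → 11:03 PM UTC.
Bogota is UTC−5:00, so local arrival = 11:03 PM − 5:00 = 6:03 PM on Oct 15.

6:03 PM on Oct 15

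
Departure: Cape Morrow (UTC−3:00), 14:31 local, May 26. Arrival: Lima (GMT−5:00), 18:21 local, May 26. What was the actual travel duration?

Departure in UTC: 14:31 + 3:00 = 17:31 on May 26.
Arrival in UTC: 18:21 + 5:00 = 23:21 on May 26.
Elapsed = 23:21 − 17:31 = 5 hours 50 minutes.

5 hours 50 minutes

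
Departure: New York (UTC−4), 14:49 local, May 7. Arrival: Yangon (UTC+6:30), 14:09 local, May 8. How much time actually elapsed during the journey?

12 hours 50 minutes

Yangon is 10:30 ahead of New York.
Clock-face elapsed time (ignoring zones) is 23 hours 20 minutes.
Actual elapsed = 23 hours 20 minutes − 10:30 = 12 hours 50 minutes.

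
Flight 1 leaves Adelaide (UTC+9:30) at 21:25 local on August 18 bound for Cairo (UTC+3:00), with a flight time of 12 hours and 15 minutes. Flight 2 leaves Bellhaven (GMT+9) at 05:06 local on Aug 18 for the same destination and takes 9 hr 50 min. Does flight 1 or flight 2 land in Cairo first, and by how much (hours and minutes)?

Flight 1 in UTC: 21:25 − 9:30 = 11:55 on Aug 18.
+12 hours 15 minutes → arrive 00:10 UTC on Aug 19.
Flight 2 in UTC: 05:06 − 9:00 = 20:06 on Aug 17.
+9 hours 50 minutes → arrive 05:56 UTC on Aug 18.
Flight 2 lands earlier by 18 hours 14 minutes.

the second, by 18 hours 14 minutes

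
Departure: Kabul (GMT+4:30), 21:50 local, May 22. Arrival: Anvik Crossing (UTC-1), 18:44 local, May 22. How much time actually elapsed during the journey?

Departure in UTC: 21:50 − 4:30 = 17:20 on May 22.
Arrival in UTC: 18:44 + 1:00 = 19:44 on May 22.
Elapsed = 19:44 − 17:20 = 2 hours 24 minutes.

2 hours 24 minutes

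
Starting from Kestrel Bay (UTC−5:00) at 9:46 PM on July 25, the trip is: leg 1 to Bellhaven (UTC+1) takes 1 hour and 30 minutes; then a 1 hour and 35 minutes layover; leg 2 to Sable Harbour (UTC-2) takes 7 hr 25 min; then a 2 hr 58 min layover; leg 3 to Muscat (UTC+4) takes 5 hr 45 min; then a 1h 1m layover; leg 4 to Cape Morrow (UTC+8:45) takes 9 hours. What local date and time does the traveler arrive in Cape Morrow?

4:45 PM on July 27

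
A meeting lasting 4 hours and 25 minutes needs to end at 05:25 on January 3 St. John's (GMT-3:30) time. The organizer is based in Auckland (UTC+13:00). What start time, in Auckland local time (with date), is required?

17:30 on January 3

Target end time in UTC: 05:25 + 3:30 = 08:55 on Jan 3.
Subtract 4 hours and 25 minutes → start 04:30 UTC on Jan 3.
Auckland is UTC+13:00: 04:30 + 13:00 = 17:30 on Jan 3.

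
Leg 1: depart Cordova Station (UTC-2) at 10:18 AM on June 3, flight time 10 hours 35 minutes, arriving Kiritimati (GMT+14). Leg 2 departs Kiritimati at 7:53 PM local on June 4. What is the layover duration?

Convert departure to UTC: 10:18 AM + 2:00 = 12:18 PM UTC on Jun 3.
Add 10 hours 35 minutes flight time → 10:53 PM UTC.
Kiritimati is UTC+14:00, so local arrival = 10:53 PM + 14:00 = 12:53 PM on Jun 4.
Layover = 7:53 PM − 12:53 PM = 7 hours.

7 hours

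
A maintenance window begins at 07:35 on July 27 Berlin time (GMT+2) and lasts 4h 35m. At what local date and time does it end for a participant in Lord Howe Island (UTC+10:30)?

Convert start to UTC: 07:35 − 2:00 = 05:35 UTC on Jul 27.
Add 4 hours and 35 minutes duration → 10:10 UTC.
Lord Howe Island is UTC+10:30, so local end time = 10:10 + 10:30 = 20:40 on Jul 27.

20:40 on July 27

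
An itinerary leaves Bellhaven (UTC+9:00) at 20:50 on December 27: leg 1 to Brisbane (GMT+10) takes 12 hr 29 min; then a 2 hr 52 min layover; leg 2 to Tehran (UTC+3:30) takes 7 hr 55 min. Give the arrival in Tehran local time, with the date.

14:36 on December 28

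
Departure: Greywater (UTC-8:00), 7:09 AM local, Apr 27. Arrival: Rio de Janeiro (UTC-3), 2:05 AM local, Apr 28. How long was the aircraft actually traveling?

13 hours 56 minutes

Rio de Janeiro is 5:00 ahead of Greywater.
Clock-face elapsed time (ignoring zones) is 18 hours 56 minutes.
Actual elapsed = 18 hours 56 minutes − 5:00 = 13 hours 56 minutes.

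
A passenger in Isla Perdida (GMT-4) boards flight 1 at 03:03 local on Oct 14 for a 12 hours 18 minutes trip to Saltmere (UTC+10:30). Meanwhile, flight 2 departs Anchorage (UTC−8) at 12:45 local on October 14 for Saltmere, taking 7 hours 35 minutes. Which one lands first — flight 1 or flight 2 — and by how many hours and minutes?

the first, by 8 hours 59 minutes

Flight 1 in UTC: 03:03 + 4:00 = 07:03 on Oct 14.
+12 hours 18 minutes → arrive 19:21 UTC on Oct 14.
Flight 2 in UTC: 12:45 + 8:00 = 20:45 on Oct 14.
+7 hours and 35 minutes → arrive 04:20 UTC on Oct 15.
Flight 1 lands earlier by 8 hours 59 minutes.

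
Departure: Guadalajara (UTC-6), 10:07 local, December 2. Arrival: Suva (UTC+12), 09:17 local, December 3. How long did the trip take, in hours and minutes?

Departure in UTC: 10:07 + 6:00 = 16:07 on Dec 2.
Arrival in UTC: 09:17 − 12:00 = 21:17 on Dec 2.
Elapsed = 21:17 − 16:07 = 5 hours 10 minutes.

5 hours 10 minutes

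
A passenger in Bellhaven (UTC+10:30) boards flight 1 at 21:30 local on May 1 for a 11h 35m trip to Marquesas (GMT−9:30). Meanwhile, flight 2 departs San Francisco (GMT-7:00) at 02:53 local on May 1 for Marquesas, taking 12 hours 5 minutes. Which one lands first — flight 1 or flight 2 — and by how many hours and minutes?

Flight 1 in UTC: 21:30 − 10:30 = 11:00 on May 1.
+11 hours 35 minutes → arrive 22:35 UTC on May 1.
Flight 2 in UTC: 02:53 + 7:00 = 09:53 on May 1.
+12 hours 5 minutes → arrive 21:58 UTC on May 1.
Flight 2 lands earlier by 37 minutes.

the second, by 37 minutes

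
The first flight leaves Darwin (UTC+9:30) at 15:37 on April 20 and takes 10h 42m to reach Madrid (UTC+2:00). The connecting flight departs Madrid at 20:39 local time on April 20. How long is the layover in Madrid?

1 hour 50 minutes

Convert departure to UTC: 15:37 − 9:30 = 06:07 UTC on Apr 20.
Add 10 hours and 42 minutes flight time → 16:49 UTC.
Madrid is UTC+2:00, so local arrival = 16:49 + 2:00 = 18:49 on Apr 20.
Layover = 20:39 − 18:49 = 1 hour 50 minutes.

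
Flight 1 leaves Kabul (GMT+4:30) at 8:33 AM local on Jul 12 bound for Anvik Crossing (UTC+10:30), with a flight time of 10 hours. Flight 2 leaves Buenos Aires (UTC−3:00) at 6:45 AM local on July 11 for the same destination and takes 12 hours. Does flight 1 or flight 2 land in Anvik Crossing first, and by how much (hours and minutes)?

Flight 1 in UTC: 8:33 AM − 4:30 = 4:03 AM on Jul 12.
+10 hours → arrive 2:03 PM UTC on Jul 12.
Flight 2 in UTC: 6:45 AM + 3:00 = 9:45 AM on Jul 11.
+12 hours → arrive 9:45 PM UTC on Jul 11.
Flight 2 lands earlier by 16 hours 18 minutes.

the second, by 16 hours 18 minutes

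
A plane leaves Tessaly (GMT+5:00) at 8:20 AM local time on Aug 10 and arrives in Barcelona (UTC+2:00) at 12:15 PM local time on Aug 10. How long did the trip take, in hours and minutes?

6 hours 55 minutes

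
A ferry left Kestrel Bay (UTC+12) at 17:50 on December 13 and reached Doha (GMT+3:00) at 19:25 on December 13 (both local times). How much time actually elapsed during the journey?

10 hours 35 minutes

Departure in UTC: 17:50 − 12:00 = 05:50 on Dec 13.
Arrival in UTC: 19:25 − 3:00 = 16:25 on Dec 13.
Elapsed = 16:25 − 05:50 = 10 hours 35 minutes.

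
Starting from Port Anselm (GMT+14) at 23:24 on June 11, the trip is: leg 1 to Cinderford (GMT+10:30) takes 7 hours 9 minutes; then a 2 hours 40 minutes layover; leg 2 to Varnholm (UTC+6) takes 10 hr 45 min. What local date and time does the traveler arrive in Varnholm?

Convert departure to UTC: 23:24 − 14:00 = 09:24 UTC on Jun 11.
Add 7 hours 9 minutes leg 1 → 16:33 UTC.
Add 2 hours and 40 minutes layover in Cinderford → 19:13 UTC.
Add 10 hours 45 minutes leg 2 → 05:58 UTC (Jun 12).
Varnholm is UTC+6:00, so local arrival = 05:58 + 6:00 = 11:58 on Jun 12.

11:58 on June 12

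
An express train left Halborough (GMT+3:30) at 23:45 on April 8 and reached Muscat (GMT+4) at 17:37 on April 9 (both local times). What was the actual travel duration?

17 hours 22 minutes

Departure in UTC: 23:45 − 3:30 = 20:15 on Apr 8.
Arrival in UTC: 17:37 − 4:00 = 13:37 on Apr 9.
Elapsed = 13:37 − 20:15 (+1 day) = 17 hours 22 minutes.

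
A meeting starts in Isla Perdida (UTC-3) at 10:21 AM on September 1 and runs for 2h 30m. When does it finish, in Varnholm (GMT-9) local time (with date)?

6:51 AM on Sep 1

Varnholm is 6:00 behind Isla Perdida.
After 2 hours 30 minutes it is 12:51 PM in Isla Perdida.
Shift by the zone difference: 12:51 PM − 6:00 = 6:51 AM on Sep 1 in Varnholm.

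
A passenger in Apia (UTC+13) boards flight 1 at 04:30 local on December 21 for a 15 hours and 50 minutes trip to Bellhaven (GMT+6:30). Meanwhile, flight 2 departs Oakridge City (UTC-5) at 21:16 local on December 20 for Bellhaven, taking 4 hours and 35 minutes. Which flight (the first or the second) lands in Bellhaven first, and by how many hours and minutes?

Flight 1 in UTC: 04:30 − 13:00 = 15:30 on Dec 20.
+15 hours 50 minutes → arrive 07:20 UTC on Dec 21.
Flight 2 in UTC: 21:16 + 5:00 = 02:16 on Dec 21.
+4 hours and 35 minutes → arrive 06:51 UTC on Dec 21.
Flight 2 lands earlier by 29 minutes.

the second, by 29 minutes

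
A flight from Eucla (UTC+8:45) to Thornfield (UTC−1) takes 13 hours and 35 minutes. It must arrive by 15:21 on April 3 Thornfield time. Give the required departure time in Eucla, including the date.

11:31 on April 3

Target arrival in UTC: 15:21 + 1:00 = 16:21 on Apr 3.
Subtract 13 hours and 35 minutes → departure 02:46 UTC on Apr 3.
Eucla is UTC+8:45: 02:46 + 8:45 = 11:31 on Apr 3.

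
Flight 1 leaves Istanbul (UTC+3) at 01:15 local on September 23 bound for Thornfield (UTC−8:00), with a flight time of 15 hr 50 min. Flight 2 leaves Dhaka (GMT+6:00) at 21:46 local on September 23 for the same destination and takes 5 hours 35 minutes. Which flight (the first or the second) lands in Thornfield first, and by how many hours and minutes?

the first, by 7 hours 16 minutes

Flight 1 in UTC: 01:15 − 3:00 = 22:15 on Sep 22.
+15 hours and 50 minutes → arrive 14:05 UTC on Sep 23.
Flight 2 in UTC: 21:46 − 6:00 = 15:46 on Sep 23.
+5 hours 35 minutes → arrive 21:21 UTC on Sep 23.
Flight 1 lands earlier by 7 hours 16 minutes.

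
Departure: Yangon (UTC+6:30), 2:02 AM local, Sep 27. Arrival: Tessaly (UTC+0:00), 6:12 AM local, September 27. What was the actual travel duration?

10 hours 40 minutes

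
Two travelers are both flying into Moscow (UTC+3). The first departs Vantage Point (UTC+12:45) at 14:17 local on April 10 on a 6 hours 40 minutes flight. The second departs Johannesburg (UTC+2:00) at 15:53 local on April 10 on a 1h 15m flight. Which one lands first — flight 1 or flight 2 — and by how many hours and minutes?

Flight 1 in UTC: 14:17 − 12:45 = 01:32 on Apr 10.
+6 hours and 40 minutes → arrive 08:12 UTC on Apr 10.
Flight 2 in UTC: 15:53 − 2:00 = 13:53 on Apr 10.
+1 hour 15 minutes → arrive 15:08 UTC on Apr 10.
Flight 1 lands earlier by 6 hours 56 minutes.

the first, by 6 hours 56 minutes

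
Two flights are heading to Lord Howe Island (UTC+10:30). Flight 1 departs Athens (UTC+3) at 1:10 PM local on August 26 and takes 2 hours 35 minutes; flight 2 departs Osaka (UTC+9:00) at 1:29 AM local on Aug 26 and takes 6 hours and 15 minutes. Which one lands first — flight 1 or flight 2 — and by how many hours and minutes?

the second, by 14 hours 1 minute

Flight 1 in UTC: 1:10 PM − 3:00 = 10:10 AM on Aug 26.
+2 hours and 35 minutes → arrive 12:45 PM UTC on Aug 26.
Flight 2 in UTC: 1:29 AM − 9:00 = 4:29 PM on Aug 25.
+6 hours 15 minutes → arrive 10:44 PM UTC on Aug 25.
Flight 2 lands earlier by 14 hours 1 minute.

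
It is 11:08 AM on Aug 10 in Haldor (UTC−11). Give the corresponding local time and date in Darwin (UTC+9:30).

7:38 AM on August 11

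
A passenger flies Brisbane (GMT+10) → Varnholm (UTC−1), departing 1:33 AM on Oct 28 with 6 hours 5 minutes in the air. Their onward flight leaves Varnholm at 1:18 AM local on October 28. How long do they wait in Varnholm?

Convert departure to UTC: 1:33 AM − 10:00 = 3:33 PM UTC on Oct 27.
Add 6 hours 5 minutes flight time → 9:38 PM UTC.
Varnholm is UTC−1:00, so local arrival = 9:38 PM − 1:00 = 8:38 PM on Oct 27.
Layover = 1:18 AM − 8:38 PM (+1 day) = 4 hours 40 minutes.

4 hours 40 minutes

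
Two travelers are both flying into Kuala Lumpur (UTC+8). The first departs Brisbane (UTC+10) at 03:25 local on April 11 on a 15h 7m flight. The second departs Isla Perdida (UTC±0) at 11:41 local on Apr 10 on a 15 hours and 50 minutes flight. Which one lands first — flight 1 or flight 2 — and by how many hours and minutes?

Flight 1 in UTC: 03:25 − 10:00 = 17:25 on Apr 10.
+15 hours and 7 minutes → arrive 08:32 UTC on Apr 11.
Flight 2 departs at 11:41 UTC (Apr 10).
+15 hours 50 minutes → arrive 03:31 UTC on Apr 11.
Flight 2 lands earlier by 5 hours 1 minute.

the second, by 5 hours 1 minute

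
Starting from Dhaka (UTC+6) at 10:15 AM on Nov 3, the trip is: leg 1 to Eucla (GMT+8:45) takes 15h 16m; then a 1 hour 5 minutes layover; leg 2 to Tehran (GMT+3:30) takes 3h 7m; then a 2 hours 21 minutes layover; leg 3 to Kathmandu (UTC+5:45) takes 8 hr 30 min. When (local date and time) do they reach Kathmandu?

Convert departure to UTC: 10:15 AM − 6:00 = 4:15 AM UTC on Nov 3.
Add 15 hours and 16 minutes leg 1 → 7:31 PM UTC.
Add 1 hour and 5 minutes layover in Eucla → 8:36 PM UTC.
Add 3 hours 7 minutes leg 2 → 11:43 PM UTC.
Add 2 hours 21 minutes layover in Tehran → 2:04 AM UTC (Nov 4).
Add 8 hours and 30 minutes leg 3 → 10:34 AM UTC.
Kathmandu is UTC+5:45, so local arrival = 10:34 AM + 5:45 = 4:19 PM on Nov 4.

4:19 PM on Nov 4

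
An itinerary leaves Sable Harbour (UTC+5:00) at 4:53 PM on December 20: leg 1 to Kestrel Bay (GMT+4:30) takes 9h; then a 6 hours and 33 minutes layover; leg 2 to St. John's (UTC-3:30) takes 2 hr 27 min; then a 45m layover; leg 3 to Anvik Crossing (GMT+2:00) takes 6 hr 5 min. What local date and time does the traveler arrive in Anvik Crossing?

2:43 PM on December 21

Convert departure to UTC: 4:53 PM − 5:00 = 11:53 AM UTC on Dec 20.
Add 9 hours leg 1 → 8:53 PM UTC.
Add 6 hours and 33 minutes layover in Kestrel Bay → 3:26 AM UTC (Dec 21).
Add 2 hours and 27 minutes leg 2 → 5:53 AM UTC.
Add 45 minutes layover in St. John's → 6:38 AM UTC.
Add 6 hours 5 minutes leg 3 → 12:43 PM UTC.
Anvik Crossing is UTC+2:00, so local arrival = 12:43 PM + 2:00 = 2:43 PM on Dec 21.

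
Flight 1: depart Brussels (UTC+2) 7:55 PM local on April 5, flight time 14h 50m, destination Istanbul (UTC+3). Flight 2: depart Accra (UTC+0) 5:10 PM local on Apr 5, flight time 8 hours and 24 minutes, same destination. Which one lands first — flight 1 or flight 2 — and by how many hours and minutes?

the second, by 7 hours 11 minutes

Flight 1 in UTC: 7:55 PM − 2:00 = 5:55 PM on Apr 5.
+14 hours and 50 minutes → arrive 8:45 AM UTC on Apr 6.
Flight 2 departs at 5:10 PM UTC (Apr 5).
+8 hours 24 minutes → arrive 1:34 AM UTC on Apr 6.
Flight 2 lands earlier by 7 hours 11 minutes.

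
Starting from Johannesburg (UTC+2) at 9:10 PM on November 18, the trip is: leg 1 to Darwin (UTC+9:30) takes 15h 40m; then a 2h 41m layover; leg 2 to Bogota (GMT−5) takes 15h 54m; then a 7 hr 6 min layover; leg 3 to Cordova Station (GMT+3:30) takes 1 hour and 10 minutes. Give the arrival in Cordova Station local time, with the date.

5:11 PM on Nov 20

Convert departure to UTC: 9:10 PM − 2:00 = 7:10 PM UTC on Nov 18.
Add 15 hours 40 minutes leg 1 → 10:50 AM UTC (Nov 19).
Add 2 hours and 41 minutes layover in Darwin → 1:31 PM UTC.
Add 15 hours 54 minutes leg 2 → 5:25 AM UTC (Nov 20).
Add 7 hours and 6 minutes layover in Bogota → 12:31 PM UTC.
Add 1 hour 10 minutes leg 3 → 1:41 PM UTC.
Cordova Station is UTC+3:30, so local arrival = 1:41 PM + 3:30 = 5:11 PM on Nov 20.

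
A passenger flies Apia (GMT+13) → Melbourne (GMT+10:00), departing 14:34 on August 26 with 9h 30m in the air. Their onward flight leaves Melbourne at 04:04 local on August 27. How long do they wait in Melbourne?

7 hours

Convert departure to UTC: 14:34 − 13:00 = 01:34 UTC on Aug 26.
Add 9 hours and 30 minutes flight time → 11:04 UTC.
Melbourne is UTC+10:00, so local arrival = 11:04 + 10:00 = 21:04 on Aug 26.
Layover = 04:04 − 21:04 (+1 day) = 7 hours.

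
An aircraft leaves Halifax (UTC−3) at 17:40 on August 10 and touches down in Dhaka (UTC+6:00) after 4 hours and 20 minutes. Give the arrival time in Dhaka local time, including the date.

Convert departure to UTC: 17:40 + 3:00 = 20:40 UTC on Aug 10.
Add 4 hours and 20 minutes travel time → 01:00 UTC (Aug 11).
Dhaka is UTC+6:00, so local arrival = 01:00 + 6:00 = 07:00 on Aug 11.

07:00 on August 11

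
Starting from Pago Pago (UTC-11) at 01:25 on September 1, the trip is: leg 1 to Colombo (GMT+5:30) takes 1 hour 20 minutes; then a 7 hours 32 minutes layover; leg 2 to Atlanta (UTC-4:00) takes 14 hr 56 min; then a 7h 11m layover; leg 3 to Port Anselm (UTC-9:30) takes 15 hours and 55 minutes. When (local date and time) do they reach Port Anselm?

Convert departure to UTC: 01:25 + 11:00 = 12:25 UTC on Sep 1.
Add 1 hour 20 minutes leg 1 → 13:45 UTC.
Add 7 hours and 32 minutes layover in Colombo → 21:17 UTC.
Add 14 hours and 56 minutes leg 2 → 12:13 UTC (Sep 2).
Add 7 hours 11 minutes layover in Atlanta → 19:24 UTC.
Add 15 hours and 55 minutes leg 3 → 11:19 UTC (Sep 3).
Port Anselm is UTC−9:30, so local arrival = 11:19 − 9:30 = 01:49 on Sep 3.

01:49 on September 3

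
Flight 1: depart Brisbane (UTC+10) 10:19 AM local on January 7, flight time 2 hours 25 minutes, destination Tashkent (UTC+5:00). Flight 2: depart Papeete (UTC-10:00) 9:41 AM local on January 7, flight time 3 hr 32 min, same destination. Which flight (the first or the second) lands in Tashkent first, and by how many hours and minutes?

the first, by 20 hours 29 minutes

Flight 1 in UTC: 10:19 AM − 10:00 = 12:19 AM on Jan 7.
+2 hours and 25 minutes → arrive 2:44 AM UTC on Jan 7.
Flight 2 in UTC: 9:41 AM + 10:00 = 7:41 PM on Jan 7.
+3 hours and 32 minutes → arrive 11:13 PM UTC on Jan 7.
Flight 1 lands earlier by 20 hours 29 minutes.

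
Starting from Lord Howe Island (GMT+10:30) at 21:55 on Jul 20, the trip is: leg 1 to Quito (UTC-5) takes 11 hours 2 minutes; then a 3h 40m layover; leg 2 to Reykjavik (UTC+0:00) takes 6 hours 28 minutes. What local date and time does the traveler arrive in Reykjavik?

08:35 on July 21

Convert departure to UTC: 21:55 − 10:30 = 11:25 UTC on Jul 20.
Add 11 hours 2 minutes leg 1 → 22:27 UTC.
Add 3 hours and 40 minutes layover in Quito → 02:07 UTC (Jul 21).
Add 6 hours and 28 minutes leg 2 → 08:35 UTC.
Reykjavik is UTC+0, so local arrival is the same: 08:35 on Jul 21.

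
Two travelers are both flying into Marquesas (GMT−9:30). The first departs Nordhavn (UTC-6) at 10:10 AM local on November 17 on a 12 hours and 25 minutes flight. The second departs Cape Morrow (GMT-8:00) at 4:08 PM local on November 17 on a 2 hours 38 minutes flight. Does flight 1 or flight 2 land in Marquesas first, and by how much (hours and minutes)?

the second, by 1 hour 49 minutes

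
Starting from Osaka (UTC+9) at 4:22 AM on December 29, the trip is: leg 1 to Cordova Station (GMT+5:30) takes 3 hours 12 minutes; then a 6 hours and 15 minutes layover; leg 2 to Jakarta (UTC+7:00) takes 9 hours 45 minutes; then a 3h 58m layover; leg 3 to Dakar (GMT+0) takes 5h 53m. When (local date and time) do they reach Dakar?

12:25 AM on Dec 30

Convert departure to UTC: 4:22 AM − 9:00 = 7:22 PM UTC on Dec 28.
Add 3 hours 12 minutes leg 1 → 10:34 PM UTC.
Add 6 hours and 15 minutes layover in Cordova Station → 4:49 AM UTC (Dec 29).
Add 9 hours and 45 minutes leg 2 → 2:34 PM UTC.
Add 3 hours 58 minutes layover in Jakarta → 6:32 PM UTC.
Add 5 hours and 53 minutes leg 3 → 12:25 AM UTC (Dec 30).
Dakar is UTC+0, so local arrival is the same: 12:25 AM on Dec 30.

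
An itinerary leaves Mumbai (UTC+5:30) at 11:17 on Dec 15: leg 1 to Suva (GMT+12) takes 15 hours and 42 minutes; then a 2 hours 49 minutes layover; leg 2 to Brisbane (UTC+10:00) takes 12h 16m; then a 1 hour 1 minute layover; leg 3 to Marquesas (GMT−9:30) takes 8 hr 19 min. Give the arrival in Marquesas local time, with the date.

12:24 on Dec 16

Convert departure to UTC: 11:17 − 5:30 = 05:47 UTC on Dec 15.
Add 15 hours 42 minutes leg 1 → 21:29 UTC.
Add 2 hours 49 minutes layover in Suva → 00:18 UTC (Dec 16).
Add 12 hours 16 minutes leg 2 → 12:34 UTC.
Add 1 hour and 1 minute layover in Brisbane → 13:35 UTC.
Add 8 hours and 19 minutes leg 3 → 21:54 UTC.
Marquesas is UTC−9:30, so local arrival = 21:54 − 9:30 = 12:24 on Dec 16.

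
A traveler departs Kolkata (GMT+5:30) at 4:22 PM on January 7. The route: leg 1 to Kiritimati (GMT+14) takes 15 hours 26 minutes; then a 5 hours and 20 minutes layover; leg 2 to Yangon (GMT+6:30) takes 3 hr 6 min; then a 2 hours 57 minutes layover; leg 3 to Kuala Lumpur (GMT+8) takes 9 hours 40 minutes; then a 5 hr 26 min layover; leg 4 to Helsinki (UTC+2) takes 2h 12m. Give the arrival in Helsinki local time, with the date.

Convert departure to UTC: 4:22 PM − 5:30 = 10:52 AM UTC on Jan 7.
Add 15 hours and 26 minutes leg 1 → 2:18 AM UTC (Jan 8).
Add 5 hours and 20 minutes layover in Kiritimati → 7:38 AM UTC.
Add 3 hours and 6 minutes leg 2 → 10:44 AM UTC.
Add 2 hours 57 minutes layover in Yangon → 1:41 PM UTC.
Add 9 hours 40 minutes leg 3 → 11:21 PM UTC.
Add 5 hours and 26 minutes layover in Kuala Lumpur → 4:47 AM UTC (Jan 9).
Add 2 hours and 12 minutes leg 4 → 6:59 AM UTC.
Helsinki is UTC+2:00, so local arrival = 6:59 AM + 2:00 = 8:59 AM on Jan 9.

8:59 AM on January 9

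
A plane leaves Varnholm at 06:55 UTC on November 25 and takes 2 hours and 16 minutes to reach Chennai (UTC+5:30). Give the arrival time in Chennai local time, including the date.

14:41 on Nov 25

Departure is given in UTC: 06:55 on Nov 25.
Add 2 hours and 16 minutes → 09:11 UTC.
Chennai is UTC+5:30: 09:11 + 5:30 = 14:41 on Nov 25.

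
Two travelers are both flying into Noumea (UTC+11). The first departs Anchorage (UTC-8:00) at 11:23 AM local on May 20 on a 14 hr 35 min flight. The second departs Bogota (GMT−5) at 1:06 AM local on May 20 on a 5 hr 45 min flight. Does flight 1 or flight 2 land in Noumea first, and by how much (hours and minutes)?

Flight 1 in UTC: 11:23 AM + 8:00 = 7:23 PM on May 20.
+14 hours and 35 minutes → arrive 9:58 AM UTC on May 21.
Flight 2 in UTC: 1:06 AM + 5:00 = 6:06 AM on May 20.
+5 hours and 45 minutes → arrive 11:51 AM UTC on May 20.
Flight 2 lands earlier by 22 hours 7 minutes.

the second, by 22 hours 7 minutes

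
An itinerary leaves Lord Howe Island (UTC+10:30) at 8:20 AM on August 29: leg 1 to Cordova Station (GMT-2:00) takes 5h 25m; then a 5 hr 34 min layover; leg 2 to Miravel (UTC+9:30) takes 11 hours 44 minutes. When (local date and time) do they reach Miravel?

Convert departure to UTC: 8:20 AM − 10:30 = 9:50 PM UTC on Aug 28.
Add 5 hours 25 minutes leg 1 → 3:15 AM UTC (Aug 29).
Add 5 hours 34 minutes layover in Cordova Station → 8:49 AM UTC.
Add 11 hours and 44 minutes leg 2 → 8:33 PM UTC.
Miravel is UTC+9:30, so local arrival = 8:33 PM + 9:30 = 6:03 AM on Aug 30.

6:03 AM on August 30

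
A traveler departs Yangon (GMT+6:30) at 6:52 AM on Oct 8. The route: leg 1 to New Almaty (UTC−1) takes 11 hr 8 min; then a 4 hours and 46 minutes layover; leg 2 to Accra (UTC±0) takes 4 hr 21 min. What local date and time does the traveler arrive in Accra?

Convert departure to UTC: 6:52 AM − 6:30 = 12:22 AM UTC on Oct 8.
Add 11 hours and 8 minutes leg 1 → 11:30 AM UTC.
Add 4 hours 46 minutes layover in New Almaty → 4:16 PM UTC.
Add 4 hours and 21 minutes leg 2 → 8:37 PM UTC.
Accra is UTC+0, so local arrival is the same: 8:37 PM on Oct 8.

8:37 PM on Oct 8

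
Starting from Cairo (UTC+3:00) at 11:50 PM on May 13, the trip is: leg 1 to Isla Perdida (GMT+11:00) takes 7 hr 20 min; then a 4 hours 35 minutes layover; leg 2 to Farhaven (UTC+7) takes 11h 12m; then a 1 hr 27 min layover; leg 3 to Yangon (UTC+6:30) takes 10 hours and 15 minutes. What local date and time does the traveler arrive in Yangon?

2:09 PM on May 15

Convert departure to UTC: 11:50 PM − 3:00 = 8:50 PM UTC on May 13.
Add 7 hours 20 minutes leg 1 → 4:10 AM UTC (May 14).
Add 4 hours 35 minutes layover in Isla Perdida → 8:45 AM UTC.
Add 11 hours and 12 minutes leg 2 → 7:57 PM UTC.
Add 1 hour and 27 minutes layover in Farhaven → 9:24 PM UTC.
Add 10 hours and 15 minutes leg 3 → 7:39 AM UTC (May 15).
Yangon is UTC+6:30, so local arrival = 7:39 AM + 6:30 = 2:09 PM on May 15.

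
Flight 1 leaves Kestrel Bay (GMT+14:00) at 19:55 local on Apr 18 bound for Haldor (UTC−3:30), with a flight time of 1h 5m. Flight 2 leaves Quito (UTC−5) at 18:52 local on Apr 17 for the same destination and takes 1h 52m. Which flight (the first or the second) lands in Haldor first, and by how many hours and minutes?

Flight 1 in UTC: 19:55 − 14:00 = 05:55 on Apr 18.
+1 hour 5 minutes → arrive 07:00 UTC on Apr 18.
Flight 2 in UTC: 18:52 + 5:00 = 23:52 on Apr 17.
+1 hour and 52 minutes → arrive 01:44 UTC on Apr 18.
Flight 2 lands earlier by 5 hours 16 minutes.

the second, by 5 hours 16 minutes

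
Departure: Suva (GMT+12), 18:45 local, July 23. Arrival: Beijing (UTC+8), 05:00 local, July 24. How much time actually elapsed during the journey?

14 hours 15 minutes

Departure in UTC: 18:45 − 12:00 = 06:45 on Jul 23.
Arrival in UTC: 05:00 − 8:00 = 21:00 on Jul 23.
Elapsed = 21:00 − 06:45 = 14 hours 15 minutes.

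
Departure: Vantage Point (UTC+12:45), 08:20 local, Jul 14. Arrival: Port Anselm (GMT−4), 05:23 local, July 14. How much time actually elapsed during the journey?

Departure in UTC: 08:20 − 12:45 = 19:35 on Jul 13.
Arrival in UTC: 05:23 + 4:00 = 09:23 on Jul 14.
Elapsed = 09:23 − 19:35 (+1 day) = 13 hours 48 minutes.

13 hours 48 minutes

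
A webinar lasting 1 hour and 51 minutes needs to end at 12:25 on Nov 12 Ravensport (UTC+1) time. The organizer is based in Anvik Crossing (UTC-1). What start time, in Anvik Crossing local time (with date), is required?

Target end time in UTC: 12:25 − 1:00 = 11:25 on Nov 12.
Subtract 1 hour 51 minutes → start 09:34 UTC on Nov 12.
Anvik Crossing is UTC−1:00: 09:34 − 1:00 = 08:34 on Nov 12.

08:34 on Nov 12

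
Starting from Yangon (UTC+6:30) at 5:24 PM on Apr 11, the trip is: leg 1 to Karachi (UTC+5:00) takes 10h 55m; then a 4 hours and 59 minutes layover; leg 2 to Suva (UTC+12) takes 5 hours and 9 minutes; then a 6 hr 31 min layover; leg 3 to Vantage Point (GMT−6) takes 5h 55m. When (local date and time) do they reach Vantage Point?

2:23 PM on April 12

Convert departure to UTC: 5:24 PM − 6:30 = 10:54 AM UTC on Apr 11.
Add 10 hours and 55 minutes leg 1 → 9:49 PM UTC.
Add 4 hours and 59 minutes layover in Karachi → 2:48 AM UTC (Apr 12).
Add 5 hours and 9 minutes leg 2 → 7:57 AM UTC.
Add 6 hours 31 minutes layover in Suva → 2:28 PM UTC.
Add 5 hours and 55 minutes leg 3 → 8:23 PM UTC.
Vantage Point is UTC−6:00, so local arrival = 8:23 PM − 6:00 = 2:23 PM on Apr 12.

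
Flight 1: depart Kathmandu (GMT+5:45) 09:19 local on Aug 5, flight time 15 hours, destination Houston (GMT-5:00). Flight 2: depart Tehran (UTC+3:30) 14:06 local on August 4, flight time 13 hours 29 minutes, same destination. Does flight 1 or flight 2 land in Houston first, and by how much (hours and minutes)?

the second, by 18 hours 29 minutes

Flight 1 in UTC: 09:19 − 5:45 = 03:34 on Aug 5.
+15 hours → arrive 18:34 UTC on Aug 5.
Flight 2 in UTC: 14:06 − 3:30 = 10:36 on Aug 4.
+13 hours 29 minutes → arrive 00:05 UTC on Aug 5.
Flight 2 lands earlier by 18 hours 29 minutes.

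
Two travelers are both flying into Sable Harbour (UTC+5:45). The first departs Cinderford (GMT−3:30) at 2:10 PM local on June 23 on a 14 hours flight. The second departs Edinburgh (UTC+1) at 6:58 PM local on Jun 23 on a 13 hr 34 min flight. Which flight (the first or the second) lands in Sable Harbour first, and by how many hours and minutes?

the second, by 8 minutes

Flight 1 in UTC: 2:10 PM + 3:30 = 5:40 PM on Jun 23.
+14 hours → arrive 7:40 AM UTC on Jun 24.
Flight 2 in UTC: 6:58 PM − 1:00 = 5:58 PM on Jun 23.
+13 hours 34 minutes → arrive 7:32 AM UTC on Jun 24.
Flight 2 lands earlier by 8 minutes.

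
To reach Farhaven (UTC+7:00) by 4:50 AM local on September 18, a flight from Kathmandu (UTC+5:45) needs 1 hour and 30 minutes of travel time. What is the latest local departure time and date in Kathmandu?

2:05 AM on September 18

Target arrival in UTC: 4:50 AM − 7:00 = 9:50 PM on Sep 17.
Subtract 1 hour 30 minutes → departure 8:20 PM UTC on Sep 17.
Kathmandu is UTC+5:45: 8:20 PM + 5:45 = 2:05 AM on Sep 18.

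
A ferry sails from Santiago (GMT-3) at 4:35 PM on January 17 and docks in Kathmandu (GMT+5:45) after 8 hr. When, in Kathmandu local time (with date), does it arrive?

9:20 AM on January 18

Convert departure to UTC: 4:35 PM + 3:00 = 7:35 PM UTC on Jan 17.
Add 8 hours travel time → 3:35 AM UTC (Jan 18).
Kathmandu is UTC+5:45, so local arrival = 3:35 AM + 5:45 = 9:20 AM on Jan 18.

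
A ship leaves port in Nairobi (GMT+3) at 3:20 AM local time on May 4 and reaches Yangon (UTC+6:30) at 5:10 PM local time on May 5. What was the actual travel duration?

34 hours 20 minutes

Departure in UTC: 3:20 AM − 3:00 = 12:20 AM on May 4.
Arrival in UTC: 5:10 PM − 6:30 = 10:40 AM on May 5.
Elapsed = 10:40 AM − 12:20 AM (+1 day) = 34 hours 20 minutes.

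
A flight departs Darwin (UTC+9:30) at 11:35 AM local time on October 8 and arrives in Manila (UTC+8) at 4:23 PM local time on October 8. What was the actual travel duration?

Departure in UTC: 11:35 AM − 9:30 = 2:05 AM on Oct 8.
Arrival in UTC: 4:23 PM − 8:00 = 8:23 AM on Oct 8.
Elapsed = 8:23 AM − 2:05 AM = 6 hours 18 minutes.

6 hours 18 minutes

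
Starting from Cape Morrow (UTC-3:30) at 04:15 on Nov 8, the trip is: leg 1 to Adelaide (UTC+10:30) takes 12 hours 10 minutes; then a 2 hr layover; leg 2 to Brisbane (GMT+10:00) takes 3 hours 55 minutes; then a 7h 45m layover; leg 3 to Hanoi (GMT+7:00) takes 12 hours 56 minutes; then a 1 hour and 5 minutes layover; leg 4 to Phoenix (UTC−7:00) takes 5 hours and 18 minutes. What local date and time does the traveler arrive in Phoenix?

Convert departure to UTC: 04:15 + 3:30 = 07:45 UTC on Nov 8.
Add 12 hours and 10 minutes leg 1 → 19:55 UTC.
Add 2 hours layover in Adelaide → 21:55 UTC.
Add 3 hours and 55 minutes leg 2 → 01:50 UTC (Nov 9).
Add 7 hours 45 minutes layover in Brisbane → 09:35 UTC.
Add 12 hours 56 minutes leg 3 → 22:31 UTC.
Add 1 hour and 5 minutes layover in Hanoi → 23:36 UTC.
Add 5 hours 18 minutes leg 4 → 04:54 UTC (Nov 10).
Phoenix is UTC−7:00, so local arrival = 04:54 − 7:00 = 21:54 on Nov 9.

21:54 on November 9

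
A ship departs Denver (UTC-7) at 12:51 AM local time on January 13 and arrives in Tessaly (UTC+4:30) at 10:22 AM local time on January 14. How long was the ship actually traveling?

Departure in UTC: 12:51 AM + 7:00 = 7:51 AM on Jan 13.
Arrival in UTC: 10:22 AM − 4:30 = 5:52 AM on Jan 14.
Elapsed = 5:52 AM − 7:51 AM (+1 day) = 22 hours 1 minute.

22 hours 1 minute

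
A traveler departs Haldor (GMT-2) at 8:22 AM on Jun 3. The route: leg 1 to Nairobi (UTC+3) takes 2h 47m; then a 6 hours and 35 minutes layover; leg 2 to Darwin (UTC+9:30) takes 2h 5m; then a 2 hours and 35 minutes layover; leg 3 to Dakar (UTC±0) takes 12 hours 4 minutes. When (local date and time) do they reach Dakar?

Convert departure to UTC: 8:22 AM + 2:00 = 10:22 AM UTC on Jun 3.
Add 2 hours 47 minutes leg 1 → 1:09 PM UTC.
Add 6 hours 35 minutes layover in Nairobi → 7:44 PM UTC.
Add 2 hours 5 minutes leg 2 → 9:49 PM UTC.
Add 2 hours 35 minutes layover in Darwin → 12:24 AM UTC (Jun 4).
Add 12 hours 4 minutes leg 3 → 12:28 PM UTC.
Dakar is UTC+0, so local arrival is the same: 12:28 PM on Jun 4.

12:28 PM on June 4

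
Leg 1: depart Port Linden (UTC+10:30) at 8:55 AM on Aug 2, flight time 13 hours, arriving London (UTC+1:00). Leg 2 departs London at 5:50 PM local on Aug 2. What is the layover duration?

5 hours 25 minutes

Convert departure to UTC: 8:55 AM − 10:30 = 10:25 PM UTC on Aug 1.
Add 13 hours flight time → 11:25 AM UTC (Aug 2).
London is UTC+1:00, so local arrival = 11:25 AM + 1:00 = 12:25 PM on Aug 2.
Layover = 5:50 PM − 12:25 PM = 5 hours 25 minutes.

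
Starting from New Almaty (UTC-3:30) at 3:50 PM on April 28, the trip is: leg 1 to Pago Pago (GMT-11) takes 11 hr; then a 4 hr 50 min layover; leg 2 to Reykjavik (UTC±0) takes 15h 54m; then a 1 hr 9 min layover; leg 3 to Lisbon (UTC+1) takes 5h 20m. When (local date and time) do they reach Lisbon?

10:33 AM on April 30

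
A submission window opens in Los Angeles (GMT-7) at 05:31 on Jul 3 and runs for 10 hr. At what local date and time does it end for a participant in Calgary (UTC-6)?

16:31 on July 3

Convert start to UTC: 05:31 + 7:00 = 12:31 UTC on Jul 3.
Add 10 hours duration → 22:31 UTC.
Calgary is UTC−6:00, so local end time = 22:31 − 6:00 = 16:31 on Jul 3.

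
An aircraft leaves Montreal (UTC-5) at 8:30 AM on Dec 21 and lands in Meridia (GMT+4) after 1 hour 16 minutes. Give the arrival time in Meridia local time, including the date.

Convert departure to UTC: 8:30 AM + 5:00 = 1:30 PM UTC on Dec 21.
Add 1 hour and 16 minutes travel time → 2:46 PM UTC.
Meridia is UTC+4:00, so local arrival = 2:46 PM + 4:00 = 6:46 PM on Dec 21.

6:46 PM on December 21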